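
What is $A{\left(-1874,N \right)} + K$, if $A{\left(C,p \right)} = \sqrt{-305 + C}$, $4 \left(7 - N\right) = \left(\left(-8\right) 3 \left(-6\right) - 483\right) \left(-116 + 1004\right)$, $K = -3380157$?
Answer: $-3380157 + i \sqrt{2179} \approx -3.3802 \cdot 10^{6} + 46.68 i$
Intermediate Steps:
$N = 75265$ ($N = 7 - \frac{\left(\left(-8\right) 3 \left(-6\right) - 483\right) \left(-116 + 1004\right)}{4} = 7 - \frac{\left(\left(-24\right) \left(-6\right) - 483\right) 888}{4} = 7 - \frac{\left(144 - 483\right) 888}{4} = 7 - \frac{\left(-339\right) 888}{4} = 7 - -75258 = 7 + 75258 = 75265$)
$A{\left(-1874,N \right)} + K = \sqrt{-305 - 1874} - 3380157 = \sqrt{-2179} - 3380157 = i \sqrt{2179} - 3380157 = -3380157 + i \sqrt{2179}$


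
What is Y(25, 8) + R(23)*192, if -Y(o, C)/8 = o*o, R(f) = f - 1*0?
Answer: -584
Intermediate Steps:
R(f) = f (R(f) = f + 0 = f)
Y(o, C) = -8*o² (Y(o, C) = -8*o*o = -8*o²)
Y(25, 8) + R(23)*192 = -8*25² + 23*192 = -8*625 + 4416 = -5000 + 4416 = -584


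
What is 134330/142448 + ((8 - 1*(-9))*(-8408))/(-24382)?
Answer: 5909045347/868291784 ≈ 6.8054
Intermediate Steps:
134330/142448 + ((8 - 1*(-9))*(-8408))/(-24382) = 134330*(1/142448) + ((8 + 9)*(-8408))*(-1/24382) = 67165/71224 + (17*(-8408))*(-1/24382) = 67165/71224 - 142936*(-1/24382) = 67165/71224 + 71468/12191 = 5909045347/868291784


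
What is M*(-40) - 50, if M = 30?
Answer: -1250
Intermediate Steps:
M*(-40) - 50 = 30*(-40) - 50 = -1200 - 50 = -1250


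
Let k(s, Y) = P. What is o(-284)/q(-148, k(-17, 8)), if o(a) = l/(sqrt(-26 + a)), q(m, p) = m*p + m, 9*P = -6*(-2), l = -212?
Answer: -159*I*sqrt(310)/80290 ≈ -0.034867*I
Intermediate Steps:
P = 4/3 (P = (-6*(-2))/9 = (1/9)*12 = 4/3 ≈ 1.3333)
k(s, Y) = 4/3
q(m, p) = m + m*p
o(a) = -212/sqrt(-26 + a)
o(-284)/q(-148, k(-17, 8)) = (-212/sqrt(-26 - 284))/((-148*(1 + 4/3))) = (-(-106)*I*sqrt(310)/155)/((-148*7/3)) = (-(-106)*I*sqrt(310)/155)/(-1036/3) = (106*I*sqrt(310)/155)*(-3/1036) = -159*I*sqrt(310)/80290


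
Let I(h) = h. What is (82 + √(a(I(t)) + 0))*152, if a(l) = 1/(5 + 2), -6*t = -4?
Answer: 12464 + 152*√7/7 ≈ 12521.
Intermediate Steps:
t = ⅔ (t = -⅙*(-4) = ⅔ ≈ 0.66667)
a(l) = ⅐ (a(l) = 1/7 = ⅐)
(82 + √(a(I(t)) + 0))*152 = (82 + √(⅐ + 0))*152 = (82 + √(⅐))*152 = (82 + √7/7)*152 = 12464 + 152*√7/7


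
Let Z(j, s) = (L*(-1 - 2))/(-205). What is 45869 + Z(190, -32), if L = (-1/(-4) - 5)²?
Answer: 150451403/3280 ≈ 45869.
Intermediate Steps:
L = 361/16 (L = (-1*(-¼) - 5)² = (¼ - 5)² = (-19/4)² = 361/16 ≈ 22.563)
Z(j, s) = 1083/3280 (Z(j, s) = (361*(-1 - 2)/16)/(-205) = ((361/16)*(-3))*(-1/205) = -1083/16*(-1/205) = 1083/3280)
45869 + Z(190, -32) = 45869 + 1083/3280 = 150451403/3280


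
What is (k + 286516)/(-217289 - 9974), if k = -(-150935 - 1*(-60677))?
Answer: -376774/227263 ≈ -1.6579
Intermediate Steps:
k = 90258 (k = -(-150935 + 60677) = -1*(-90258) = 90258)
(k + 286516)/(-217289 - 9974) = (90258 + 286516)/(-217289 - 9974) = 376774/(-227263) = 376774*(-1/227263) = -376774/227263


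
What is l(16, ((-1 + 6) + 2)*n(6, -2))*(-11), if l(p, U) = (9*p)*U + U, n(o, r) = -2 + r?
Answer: 44660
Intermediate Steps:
l(p, U) = U + 9*U*p (l(p, U) = 9*U*p + U = U + 9*U*p)
l(16, ((-1 + 6) + 2)*n(6, -2))*(-11) = ((((-1 + 6) + 2)*(-2 - 2))*(1 + 9*16))*(-11) = (((5 + 2)*(-4))*(1 + 144))*(-11) = ((7*(-4))*145)*(-11) = -28*145*(-11) = -4060*(-11) = 44660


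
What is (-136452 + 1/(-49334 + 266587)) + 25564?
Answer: -24090750663/217253 ≈ -1.1089e+5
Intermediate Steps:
(-136452 + 1/(-49334 + 266587)) + 25564 = (-136452 + 1/217253) + 25564 = -29644606355/217253 + 25564 = -24090750663/217253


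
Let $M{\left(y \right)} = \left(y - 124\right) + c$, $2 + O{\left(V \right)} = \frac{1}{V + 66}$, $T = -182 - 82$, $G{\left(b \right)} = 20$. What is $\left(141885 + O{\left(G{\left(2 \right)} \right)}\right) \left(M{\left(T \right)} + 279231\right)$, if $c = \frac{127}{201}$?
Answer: $\frac{113981505039705}{2881} \approx 3.9563 \cdot 10^{10}$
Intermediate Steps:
$T = -264$ ($T = -182 - 82 = -264$)
$O{\left(V \right)} = -2 + \frac{1}{66 + V}$ ($O{\left(V \right)} = -2 + \frac{1}{V + 66} = -2 + \frac{1}{66 + V}$)
$c = \frac{127}{201}$ ($c = 127 \cdot \frac{1}{201} = \frac{127}{201} \approx 0.63184$)
$M{\left(y \right)} = - \frac{24797}{201} + y$ ($M{\left(y \right)} = \left(y - 124\right) + \frac{127}{201} = \left(-124 + y\right) + \frac{127}{201} = - \frac{24797}{201} + y$)
$\left(141885 + O{\left(G{\left(2 \right)} \right)}\right) \left(M{\left(T \right)} + 279231\right) = \left(141885 + \frac{-131 - 40}{66 + 20}\right) \left(\left(- \frac{24797}{201} - 264\right) + 279231\right) = \left(141885 + \frac{-131 - 40}{86}\right) \left(- \frac{77861}{201} + 279231\right) = \left(141885 + \frac{1}{86} \left(-171\right)\right) \frac{56047570}{201} = \left(141885 - \frac{171}{86}\right) \frac{56047570}{201} = \frac{12201939}{86} \cdot \frac{56047570}{201} = \frac{113981505039705}{2881}$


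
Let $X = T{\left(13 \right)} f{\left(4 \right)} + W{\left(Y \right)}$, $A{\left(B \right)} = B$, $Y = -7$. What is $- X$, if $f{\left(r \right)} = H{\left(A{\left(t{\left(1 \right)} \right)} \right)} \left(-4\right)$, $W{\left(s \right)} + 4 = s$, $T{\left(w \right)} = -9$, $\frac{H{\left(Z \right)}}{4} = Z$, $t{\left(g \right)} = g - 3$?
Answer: $299$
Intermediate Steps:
$t{\left(g \right)} = -3 + g$
$H{\left(Z \right)} = 4 Z$
$W{\left(s \right)} = -4 + s$
$f{\left(r \right)} = 32$ ($f{\left(r \right)} = 4 \left(-3 + 1\right) \left(-4\right) = 4 \left(-2\right) \left(-4\right) = \left(-8\right) \left(-4\right) = 32$)
$X = -299$ ($X = \left(-9\right) 32 - 11 = -288 - 11 = -299$)
$- X = \left(-1\right) \left(-299\right) = 299$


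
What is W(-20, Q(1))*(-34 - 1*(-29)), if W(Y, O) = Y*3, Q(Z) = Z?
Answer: 300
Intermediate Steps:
W(Y, O) = 3*Y
W(-20, Q(1))*(-34 - 1*(-29)) = (3*(-20))*(-34 - 1*(-29)) = -60*(-34 + 29) = -60*(-5) = 300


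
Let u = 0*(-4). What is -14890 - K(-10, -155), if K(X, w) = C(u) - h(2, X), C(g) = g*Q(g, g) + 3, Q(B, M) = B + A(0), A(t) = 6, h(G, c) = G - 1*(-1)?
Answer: -14890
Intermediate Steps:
h(G, c) = 1 + G (h(G, c) = G + 1 = 1 + G)
Q(B, M) = 6 + B (Q(B, M) = B + 6 = 6 + B)
u = 0
C(g) = 3 + g*(6 + g) (C(g) = g*(6 + g) + 3 = 3 + g*(6 + g))
K(X, w) = 0 (K(X, w) = (3 + 0*(6 + 0)) - (1 + 2) = (3 + 0*6) - 1*3 = (3 + 0) - 3 = 3 - 3 = 0)
-14890 - K(-10, -155) = -14890 - 1*0 = -14890 + 0 = -14890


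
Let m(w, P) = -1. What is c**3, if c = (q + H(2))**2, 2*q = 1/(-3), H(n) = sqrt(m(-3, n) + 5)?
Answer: 1771561/46656 ≈ 37.971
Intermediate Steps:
H(n) = 2 (H(n) = sqrt(-1 + 5) = sqrt(4) = 2)
q = -1/6 (q = (1/2)/(-3) = (1/2)*(-1/3) = -1/6 ≈ -0.16667)
c = 121/36 (c = (-1/6 + 2)**2 = (11/6)**2 = 121/36 ≈ 3.3611)
c**3 = (121/36)**3 = 1771561/46656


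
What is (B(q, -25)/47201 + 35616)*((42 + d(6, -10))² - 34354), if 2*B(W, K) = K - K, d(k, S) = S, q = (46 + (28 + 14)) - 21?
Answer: -1187081280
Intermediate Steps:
q = 67 (q = (46 + 42) - 21 = 88 - 21 = 67)
B(W, K) = 0 (B(W, K) = (K - K)/2 = (½)*0 = 0)
(B(q, -25)/47201 + 35616)*((42 + d(6, -10))² - 34354) = (0/47201 + 35616)*((42 - 10)² - 34354) = (0*(1/47201) + 35616)*(32² - 34354) = (0 + 35616)*(1024 - 34354) = 35616*(-33330) = -1187081280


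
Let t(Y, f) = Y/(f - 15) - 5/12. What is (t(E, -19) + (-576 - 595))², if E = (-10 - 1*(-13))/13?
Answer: 9651056758225/7033104 ≈ 1.3722e+6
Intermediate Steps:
E = 3/13 (E = (-10 + 13)*(1/13) = 3*(1/13) = 3/13 ≈ 0.23077)
t(Y, f) = -5/12 + Y/(-15 + f) (t(Y, f) = Y/(-15 + f) - 5*1/12 = Y/(-15 + f) - 5/12 = -5/12 + Y/(-15 + f))
(t(E, -19) + (-576 - 595))² = ((75 - 5*(-19) + 12*(3/13))/(12*(-15 - 19)) + (-576 - 595))² = ((1/12)*(75 + 95 + 36/13)/(-34) - 1171)² = ((1/12)*(-1/34)*(2246/13) - 1171)² = (-1123/2652 - 1171)² = (-3106615/2652)² = 9651056758225/7033104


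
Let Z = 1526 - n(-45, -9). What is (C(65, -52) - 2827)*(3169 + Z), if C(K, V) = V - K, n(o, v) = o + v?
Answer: -13981056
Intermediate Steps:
Z = 1580 (Z = 1526 - (-45 - 9) = 1526 - 1*(-54) = 1526 + 54 = 1580)
(C(65, -52) - 2827)*(3169 + Z) = ((-52 - 1*65) - 2827)*(3169 + 1580) = ((-52 - 65) - 2827)*4749 = (-117 - 2827)*4749 = -2944*4749 = -13981056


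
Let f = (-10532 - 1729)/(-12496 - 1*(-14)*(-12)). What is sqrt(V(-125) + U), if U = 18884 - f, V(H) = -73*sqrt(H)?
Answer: sqrt(757100507690 - 14634391760*I*sqrt(5))/6332 ≈ 137.45 - 2.969*I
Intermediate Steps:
f = 12261/12664 (f = -12261/(-12496 + 14*(-12)) = -12261/(-12496 - 168) = -12261/(-12664) = -12261*(-1/12664) = 12261/12664 ≈ 0.96818)
U = 239134715/12664 (U = 18884 - 1*12261/12664 = 18884 - 12261/12664 = 239134715/12664 ≈ 18883.)
sqrt(V(-125) + U) = sqrt(-365*I*sqrt(5) + 239134715/12664) = sqrt(239134715/12664 - 365*I*sqrt(5))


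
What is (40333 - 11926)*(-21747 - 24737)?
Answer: -1320470988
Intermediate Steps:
(40333 - 11926)*(-21747 - 24737) = 28407*(-46484) = -1320470988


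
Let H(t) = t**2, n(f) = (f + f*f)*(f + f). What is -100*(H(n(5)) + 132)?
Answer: -9013200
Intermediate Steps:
n(f) = 2*f*(f + f**2) (n(f) = (f + f**2)*(2*f) = 2*f*(f + f**2))
-100*(H(n(5)) + 132) = -100*((2*5**2*(1 + 5))**2 + 132) = -100*((2*25*6)**2 + 132) = -100*(300**2 + 132) = -100*(90000 + 132) = -100*90132 = -9013200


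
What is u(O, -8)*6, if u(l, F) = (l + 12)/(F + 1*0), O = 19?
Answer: -93/4 ≈ -23.250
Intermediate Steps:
u(l, F) = (12 + l)/F (u(l, F) = (12 + l)/(F + 0) = (12 + l)/F)
u(O, -8)*6 = ((12 + 19)/(-8))*6 = -⅛*31*6 = -31/8*6 = -93/4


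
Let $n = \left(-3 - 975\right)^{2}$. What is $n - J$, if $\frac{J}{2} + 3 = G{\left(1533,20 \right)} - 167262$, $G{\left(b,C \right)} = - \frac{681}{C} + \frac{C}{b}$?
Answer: $\frac{19792288193}{15330} \approx 1.2911 \cdot 10^{6}$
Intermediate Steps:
$n = 956484$ ($n = \left(-978\right)^{2} = 956484$)
$J = - \frac{5129388473}{15330}$ ($J = -6 + 2 \left(\left(- \frac{681}{20} + \frac{20}{1533}\right) - 167262\right) = -6 + 2 \left(- \frac{1043573}{30660} - 167262\right) = -6 + 2 \left(- \frac{5129296493}{30660}\right) = -6 - \frac{5129296493}{15330} = - \frac{5129388473}{15330} \approx -3.346 \cdot 10^{5}$)
$n - J = 956484 - - \frac{5129388473}{15330} = 956484 + \frac{5129388473}{15330} = \frac{19792288193}{15330}$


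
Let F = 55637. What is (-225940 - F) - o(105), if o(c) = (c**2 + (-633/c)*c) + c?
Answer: -292074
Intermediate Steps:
o(c) = -633 + c + c**2 (o(c) = (c**2 - 633) + c = (-633 + c**2) + c = -633 + c + c**2)
(-225940 - F) - o(105) = (-225940 - 1*55637) - (-633 + 105 + 105**2) = (-225940 - 55637) - (-633 + 105 + 11025) = -281577 - 1*10497 = -281577 - 10497 = -292074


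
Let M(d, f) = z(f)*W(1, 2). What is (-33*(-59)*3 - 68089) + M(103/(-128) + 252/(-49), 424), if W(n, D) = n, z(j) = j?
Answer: -61824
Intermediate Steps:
M(d, f) = f (M(d, f) = f*1 = f)
(-33*(-59)*3 - 68089) + M(103/(-128) + 252/(-49), 424) = (-33*(-59)*3 - 68089) + 424 = (1947*3 - 68089) + 424 = (5841 - 68089) + 424 = -62248 + 424 = -61824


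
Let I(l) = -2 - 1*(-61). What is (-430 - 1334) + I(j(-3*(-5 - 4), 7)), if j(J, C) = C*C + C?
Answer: -1705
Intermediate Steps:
j(J, C) = C + C**2 (j(J, C) = C**2 + C = C + C**2)
I(l) = 59 (I(l) = -2 + 61 = 59)
(-430 - 1334) + I(j(-3*(-5 - 4), 7)) = (-430 - 1334) + 59 = -1764 + 59 = -1705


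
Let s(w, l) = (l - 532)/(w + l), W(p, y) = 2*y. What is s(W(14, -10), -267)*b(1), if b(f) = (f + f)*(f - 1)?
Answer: 0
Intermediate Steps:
s(w, l) = (-532 + l)/(l + w)
b(f) = 2*f*(-1 + f) (b(f) = (2*f)*(-1 + f) = 2*f*(-1 + f))
s(W(14, -10), -267)*b(1) = ((-532 - 267)/(-267 + 2*(-10)))*(2*1*(-1 + 1)) = (-799/(-267 - 20))*(2*1*0) = (-799/(-287))*0 = -1/287*(-799)*0 = (799/287)*0 = 0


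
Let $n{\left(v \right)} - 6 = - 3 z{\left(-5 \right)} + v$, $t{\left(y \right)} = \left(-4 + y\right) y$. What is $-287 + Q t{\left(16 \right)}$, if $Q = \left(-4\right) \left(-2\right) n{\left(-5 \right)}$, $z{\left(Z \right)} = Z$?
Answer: $24289$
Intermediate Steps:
$t{\left(y \right)} = y \left(-4 + y\right)$
$n{\left(v \right)} = 21 + v$ ($n{\left(v \right)} = 6 + \left(\left(-3\right) \left(-5\right) + v\right) = 6 + \left(15 + v\right) = 21 + v$)
$Q = 128$ ($Q = \left(-4\right) \left(-2\right) \left(21 - 5\right) = 8 \cdot 16 = 128$)
$-287 + Q t{\left(16 \right)} = -287 + 128 \cdot 16 \left(-4 + 16\right) = -287 + 128 \cdot 16 \cdot 12 = -287 + 128 \cdot 192 = -287 + 24576 = 24289$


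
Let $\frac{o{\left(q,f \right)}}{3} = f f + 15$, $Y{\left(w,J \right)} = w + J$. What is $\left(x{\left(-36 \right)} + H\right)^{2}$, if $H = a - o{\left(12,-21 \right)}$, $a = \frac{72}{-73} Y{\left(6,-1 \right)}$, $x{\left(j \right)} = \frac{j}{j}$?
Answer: $\frac{10030222801}{5329} \approx 1.8822 \cdot 10^{6}$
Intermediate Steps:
$x{\left(j \right)} = 1$
$Y{\left(w,J \right)} = J + w$
$o{\left(q,f \right)} = 45 + 3 f^{2}$ ($o{\left(q,f \right)} = 3 \left(f f + 15\right) = 3 \left(f^{2} + 15\right) = 3 \left(15 + f^{2}\right) = 45 + 3 f^{2}$)
$a = - \frac{360}{73}$ ($a = \frac{72}{-73} \left(-1 + 6\right) = 72 \left(- \frac{1}{73}\right) 5 = \left(- \frac{72}{73}\right) 5 = - \frac{360}{73} \approx -4.9315$)
$H = - \frac{100224}{73}$ ($H = - \frac{360}{73} - \left(45 + 3 \left(-21\right)^{2}\right) = - \frac{360}{73} - \left(45 + 3 \cdot 441\right) = - \frac{360}{73} - \left(45 + 1323\right) = - \frac{360}{73} - 1368 = - \frac{100224}{73} \approx -1372.9$)
$\left(x{\left(-36 \right)} + H\right)^{2} = \left(1 - \frac{100224}{73}\right)^{2} = \left(- \frac{100151}{73}\right)^{2} = \frac{10030222801}{5329}$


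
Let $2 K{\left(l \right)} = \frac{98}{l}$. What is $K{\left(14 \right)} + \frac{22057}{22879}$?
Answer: $\frac{1491}{334} \approx 4.4641$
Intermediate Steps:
$K{\left(l \right)} = \frac{49}{l}$ ($K{\left(l \right)} = \frac{98 \frac{1}{l}}{2} = \frac{49}{l}$)
$K{\left(14 \right)} + \frac{22057}{22879} = \frac{49}{14} + \frac{22057}{22879} = 49 \cdot \frac{1}{14} + 22057 \cdot \frac{1}{22879} = \frac{7}{2} + \frac{161}{167} = \frac{1491}{334}$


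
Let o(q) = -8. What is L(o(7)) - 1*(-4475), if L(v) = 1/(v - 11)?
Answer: 85024/19 ≈ 4474.9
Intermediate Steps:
L(v) = 1/(-11 + v)
L(o(7)) - 1*(-4475) = 1/(-11 - 8) - 1*(-4475) = 1/(-19) + 4475 = -1/19 + 4475 = 85024/19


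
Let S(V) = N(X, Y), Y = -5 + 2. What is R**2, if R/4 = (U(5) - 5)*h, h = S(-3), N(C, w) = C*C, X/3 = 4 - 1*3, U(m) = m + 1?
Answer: 1296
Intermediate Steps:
U(m) = 1 + m
Y = -3
X = 3 (X = 3*(4 - 1*3) = 3*(4 - 3) = 3*1 = 3)
N(C, w) = C**2
S(V) = 9 (S(V) = 3**2 = 9)
h = 9
R = 36 (R = 4*(((1 + 5) - 5)*9) = 4*((6 - 5)*9) = 4*(1*9) = 4*9 = 36)
R**2 = 36**2 = 1296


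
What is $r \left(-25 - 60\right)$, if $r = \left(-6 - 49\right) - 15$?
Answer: $5950$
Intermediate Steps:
$r = -70$ ($r = -55 - 15 = -70$)
$r \left(-25 - 60\right) = - 70 \left(-25 - 60\right) = \left(-70\right) \left(-85\right) = 5950$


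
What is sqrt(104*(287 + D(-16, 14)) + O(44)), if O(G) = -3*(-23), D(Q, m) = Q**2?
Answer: sqrt(56541) ≈ 237.78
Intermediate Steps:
O(G) = 69
sqrt(104*(287 + D(-16, 14)) + O(44)) = sqrt(104*(287 + (-16)**2) + 69) = sqrt(104*(287 + 256) + 69) = sqrt(104*543 + 69) = sqrt(56472 + 69) = sqrt(56541)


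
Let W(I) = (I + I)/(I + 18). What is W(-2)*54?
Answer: -27/2 ≈ -13.500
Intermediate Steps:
W(I) = 2*I/(18 + I) (W(I) = (2*I)/(18 + I) = 2*I/(18 + I))
W(-2)*54 = (2*(-2)/(18 - 2))*54 = (2*(-2)/16)*54 = (2*(-2)*(1/16))*54 = -¼*54 = -27/2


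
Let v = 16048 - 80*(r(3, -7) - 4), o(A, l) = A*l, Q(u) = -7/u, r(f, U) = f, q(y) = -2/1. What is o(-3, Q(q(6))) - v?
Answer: -32277/2 ≈ -16139.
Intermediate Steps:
q(y) = -2 (q(y) = -2*1 = -2)
v = 16128 (v = 16048 - 80*(3 - 4) = 16048 - 80*(-1) = 16048 - 1*(-80) = 16048 + 80 = 16128)
o(-3, Q(q(6))) - v = -(-21)/(-2) - 1*16128 = -(-21)*(-1)/2 - 16128 = -3*7/2 - 16128 = -21/2 - 16128 = -32277/2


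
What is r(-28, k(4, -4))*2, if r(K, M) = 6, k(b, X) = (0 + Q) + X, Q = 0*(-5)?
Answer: 12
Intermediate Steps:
Q = 0
k(b, X) = X (k(b, X) = (0 + 0) + X = 0 + X = X)
r(-28, k(4, -4))*2 = 6*2 = 12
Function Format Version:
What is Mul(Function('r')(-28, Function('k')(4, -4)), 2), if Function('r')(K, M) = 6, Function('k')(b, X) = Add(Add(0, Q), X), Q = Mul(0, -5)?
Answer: 12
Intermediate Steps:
Q = 0
Function('k')(b, X) = X (Function('k')(b, X) = Add(Add(0, 0), X) = Add(0, X) = X)
Mul(Function('r')(-28, Function('k')(4, -4)), 2) = Mul(6, 2) = 12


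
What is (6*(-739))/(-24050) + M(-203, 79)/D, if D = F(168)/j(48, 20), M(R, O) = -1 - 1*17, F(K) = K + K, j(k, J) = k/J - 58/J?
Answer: 284379/1346800 ≈ 0.21115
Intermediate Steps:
j(k, J) = -58/J + k/J
F(K) = 2*K
M(R, O) = -18 (M(R, O) = -1 - 17 = -18)
D = -672 (D = (2*168)/(((-58 + 48)/20)) = 336/(((1/20)*(-10))) = 336/(-½) = 336*(-2) = -672)
(6*(-739))/(-24050) + M(-203, 79)/D = (6*(-739))/(-24050) - 18/(-672) = -4434*(-1/24050) - 18*(-1/672) = 2217/12025 + 3/112 = 284379/1346800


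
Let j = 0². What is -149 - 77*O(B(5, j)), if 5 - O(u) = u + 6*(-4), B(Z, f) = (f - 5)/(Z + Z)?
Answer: -4841/2 ≈ -2420.5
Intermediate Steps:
j = 0
B(Z, f) = (-5 + f)/(2*Z) (B(Z, f) = (-5 + f)/((2*Z)) = (-5 + f)*(1/(2*Z)) = (-5 + f)/(2*Z))
O(u) = 29 - u (O(u) = 5 - (u + 6*(-4)) = 5 - (u - 24) = 5 - (-24 + u) = 5 + (24 - u) = 29 - u)
-149 - 77*O(B(5, j)) = -149 - 77*(29 - (-5 + 0)/(2*5)) = -149 - 77*(29 - (-5)/(2*5)) = -149 - 77*(29 - 1*(-½)) = -149 - 77*(29 + ½) = -149 - 77*59/2 = -149 - 4543/2 = -4841/2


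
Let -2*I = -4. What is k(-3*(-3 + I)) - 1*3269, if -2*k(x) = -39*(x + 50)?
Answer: -4471/2 ≈ -2235.5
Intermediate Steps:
I = 2 (I = -½*(-4) = 2)
k(x) = 975 + 39*x/2 (k(x) = -(-39)*(x + 50)/2 = -(-39)*(50 + x)/2 = -(-1950 - 39*x)/2 = 975 + 39*x/2)
k(-3*(-3 + I)) - 1*3269 = (975 + 39*(-3*(-3 + 2))/2) - 1*3269 = (975 + 39*(-3*(-1))/2) - 3269 = (975 + (39/2)*3) - 3269 = (975 + 117/2) - 3269 = 2067/2 - 3269 = -4471/2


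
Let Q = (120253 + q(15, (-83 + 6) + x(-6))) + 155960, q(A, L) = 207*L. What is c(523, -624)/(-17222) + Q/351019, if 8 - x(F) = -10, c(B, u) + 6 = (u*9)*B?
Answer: 517775244153/3022624609 ≈ 171.30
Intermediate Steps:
c(B, u) = -6 + 9*B*u (c(B, u) = -6 + (u*9)*B = -6 + (9*u)*B = -6 + 9*B*u)
x(F) = 18 (x(F) = 8 - 1*(-10) = 8 + 10 = 18)
Q = 264000 (Q = (120253 + 207*((-83 + 6) + 18)) + 155960 = (120253 + 207*(-77 + 18)) + 155960 = (120253 + 207*(-59)) + 155960 = (120253 - 12213) + 155960 = 108040 + 155960 = 264000)
c(523, -624)/(-17222) + Q/351019 = (-6 + 9*523*(-624))/(-17222) + 264000/351019 = (-6 - 2937168)*(-1/17222) + 264000*(1/351019) = -2937174*(-1/17222) + 264000/351019 = 1468587/8611 + 264000/351019 = 517775244153/3022624609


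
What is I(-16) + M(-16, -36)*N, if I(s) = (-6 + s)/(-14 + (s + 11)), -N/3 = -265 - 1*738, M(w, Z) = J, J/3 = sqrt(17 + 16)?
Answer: 22/19 + 9027*sqrt(33) ≈ 51857.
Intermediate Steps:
J = 3*sqrt(33) (J = 3*sqrt(17 + 16) = 3*sqrt(33) ≈ 17.234)
M(w, Z) = 3*sqrt(33)
N = 3009 (N = -3*(-265 - 1*738) = -3*(-265 - 738) = -3*(-1003) = 3009)
I(s) = (-6 + s)/(-3 + s) (I(s) = (-6 + s)/(-14 + (11 + s)) = (-6 + s)/(-3 + s))
I(-16) + M(-16, -36)*N = (-6 - 16)/(-3 - 16) + (3*sqrt(33))*3009 = -22/(-19) + 9027*sqrt(33) = -1/19*(-22) + 9027*sqrt(33) = 22/19 + 9027*sqrt(33)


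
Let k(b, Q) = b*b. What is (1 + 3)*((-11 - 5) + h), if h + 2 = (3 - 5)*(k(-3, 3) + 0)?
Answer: -144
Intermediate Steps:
k(b, Q) = b²
h = -20 (h = -2 + (3 - 5)*((-3)² + 0) = -2 - 2*(9 + 0) = -2 - 2*9 = -2 - 18 = -20)
(1 + 3)*((-11 - 5) + h) = (1 + 3)*((-11 - 5) - 20) = 4*(-16 - 20) = 4*(-36) = -144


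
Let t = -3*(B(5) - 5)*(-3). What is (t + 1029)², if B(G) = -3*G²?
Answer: 95481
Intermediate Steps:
t = -720 (t = -3*(-3*5² - 5)*(-3) = -3*(-3*25 - 5)*(-3) = -3*(-75 - 5)*(-3) = -(-240)*(-3) = -3*240 = -720)
(t + 1029)² = (-720 + 1029)² = 309² = 95481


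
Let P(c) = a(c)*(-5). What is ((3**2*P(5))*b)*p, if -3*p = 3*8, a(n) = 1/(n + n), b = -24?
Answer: -864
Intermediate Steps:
a(n) = 1/(2*n)
P(c) = -5/(2*c) (P(c) = (1/(2*c))*(-5) = -5/(2*c))
p = -8 ≈ -8.0000
((3**2*P(5))*b)*p = ((3**2*(-5/2/5))*(-24))*(-8) = ((9*(-5/2*1/5))*(-24))*(-8) = ((9*(-1/2))*(-24))*(-8) = -9/2*(-24)*(-8) = 108*(-8) = -864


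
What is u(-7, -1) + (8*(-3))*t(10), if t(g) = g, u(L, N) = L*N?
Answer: -233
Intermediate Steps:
u(-7, -1) + (8*(-3))*t(10) = -7*(-1) + (8*(-3))*10 = 7 - 24*10 = 7 - 240 = -233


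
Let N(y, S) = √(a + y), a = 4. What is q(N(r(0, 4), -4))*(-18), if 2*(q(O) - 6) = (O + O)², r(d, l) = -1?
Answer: -216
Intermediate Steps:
N(y, S) = √(4 + y)
q(O) = 6 + 2*O² (q(O) = 6 + (O + O)²/2 = 6 + (2*O)²/2 = 6 + (4*O²)/2 = 6 + 2*O²)
q(N(r(0, 4), -4))*(-18) = (6 + 2*(√(4 - 1))²)*(-18) = (6 + 2*(√3)²)*(-18) = (6 + 2*3)*(-18) = (6 + 6)*(-18) = 12*(-18) = -216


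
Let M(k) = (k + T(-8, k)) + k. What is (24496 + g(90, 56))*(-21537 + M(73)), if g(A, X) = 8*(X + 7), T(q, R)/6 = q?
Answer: -535975000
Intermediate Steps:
T(q, R) = 6*q
g(A, X) = 56 + 8*X (g(A, X) = 8*(7 + X) = 56 + 8*X)
M(k) = -48 + 2*k (M(k) = (k + 6*(-8)) + k = (k - 48) + k = (-48 + k) + k = -48 + 2*k)
(24496 + g(90, 56))*(-21537 + M(73)) = (24496 + (56 + 8*56))*(-21537 + (-48 + 2*73)) = (24496 + (56 + 448))*(-21537 + (-48 + 146)) = (24496 + 504)*(-21537 + 98) = 25000*(-21439) = -535975000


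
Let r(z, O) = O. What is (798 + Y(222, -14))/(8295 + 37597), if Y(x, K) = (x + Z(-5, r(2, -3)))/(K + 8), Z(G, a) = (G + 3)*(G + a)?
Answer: 325/19668 ≈ 0.016524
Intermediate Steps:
Z(G, a) = (3 + G)*(G + a)
Y(x, K) = (16 + x)/(8 + K) (Y(x, K) = (x + ((-5)² + 3*(-5) + 3*(-3) - 5*(-3)))/(K + 8) = (x + (25 - 15 - 9 + 15))/(8 + K) = (x + 16)/(8 + K) = (16 + x)/(8 + K))
(798 + Y(222, -14))/(8295 + 37597) = (798 + (16 + 222)/(8 - 14))/(8295 + 37597) = (798 + 238/(-6))/45892 = (798 - ⅙*238)*(1/45892) = (798 - 119/3)*(1/45892) = (2275/3)*(1/45892) = 325/19668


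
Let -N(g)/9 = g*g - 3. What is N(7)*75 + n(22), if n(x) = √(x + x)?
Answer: -31050 + 2*√11 ≈ -31043.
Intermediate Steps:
N(g) = 27 - 9*g² (N(g) = -9*(g*g - 3) = -9*(g² - 3) = -9*(-3 + g²) = 27 - 9*g²)
n(x) = √2*√x (n(x) = √(2*x) = √2*√x)
N(7)*75 + n(22) = (27 - 9*7²)*75 + √2*√22 = (27 - 9*49)*75 + 2*√11 = (27 - 441)*75 + 2*√11 = -414*75 + 2*√11 = -31050 + 2*√11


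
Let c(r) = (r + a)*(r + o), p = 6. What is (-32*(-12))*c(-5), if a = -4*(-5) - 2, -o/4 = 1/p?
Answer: -28288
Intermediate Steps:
o = -⅔ (o = -4/6 = -4*⅙ = -⅔ ≈ -0.66667)
a = 18 (a = 20 - 2 = 18)
c(r) = (18 + r)*(-⅔ + r) (c(r) = (r + 18)*(r - ⅔) = (18 + r)*(-⅔ + r))
(-32*(-12))*c(-5) = (-32*(-12))*(-12 + (-5)² + (52/3)*(-5)) = 384*(-12 + 25 - 260/3) = 384*(-221/3) = -28288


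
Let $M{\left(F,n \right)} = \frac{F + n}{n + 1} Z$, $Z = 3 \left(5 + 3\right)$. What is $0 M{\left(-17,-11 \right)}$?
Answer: $0$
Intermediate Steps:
$Z = 24$ ($Z = 3 \cdot 8 = 24$)
$M{\left(F,n \right)} = \frac{24 \left(F + n\right)}{1 + n}$ ($M{\left(F,n \right)} = \frac{F + n}{n + 1} \cdot 24 = \frac{F + n}{1 + n} 24 = \frac{24 \left(F + n\right)}{1 + n}$)
$0 M{\left(-17,-11 \right)} = 0 \frac{24 \left(-17 - 11\right)}{1 - 11} = 0 \cdot 24 \frac{1}{-10} \left(-28\right) = 0 \cdot 24 \left(- \frac{1}{10}\right) \left(-28\right) = 0 \cdot \frac{336}{5} = 0$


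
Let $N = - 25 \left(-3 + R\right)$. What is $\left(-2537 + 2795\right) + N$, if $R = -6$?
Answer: $483$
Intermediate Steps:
$N = 225$ ($N = - 25 \left(-3 - 6\right) = \left(-25\right) \left(-9\right) = 225$)
$\left(-2537 + 2795\right) + N = \left(-2537 + 2795\right) + 225 = 258 + 225 = 483$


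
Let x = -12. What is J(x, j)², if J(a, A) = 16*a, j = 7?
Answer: 36864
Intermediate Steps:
J(x, j)² = (16*(-12))² = (-192)² = 36864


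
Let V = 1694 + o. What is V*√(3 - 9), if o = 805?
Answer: 2499*I*√6 ≈ 6121.3*I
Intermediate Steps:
V = 2499 (V = 1694 + 805 = 2499)
V*√(3 - 9) = 2499*√(3 - 9) = 2499*√(-6) = 2499*(I*√6) = 2499*I*√6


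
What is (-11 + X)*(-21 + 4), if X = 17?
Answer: -102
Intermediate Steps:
(-11 + X)*(-21 + 4) = (-11 + 17)*(-21 + 4) = 6*(-17) = -102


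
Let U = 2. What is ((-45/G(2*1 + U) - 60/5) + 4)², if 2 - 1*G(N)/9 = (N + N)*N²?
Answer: 1006009/15876 ≈ 63.367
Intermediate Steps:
G(N) = 18 - 18*N³ (G(N) = 18 - 9*(N + N)*N² = 18 - 9*2*N*N² = 18 - 18*N³)
((-45/G(2*1 + U) - 60/5) + 4)² = ((-45/(18 - 18*(2*1 + 2)³) - 60/5) + 4)² = ((-45/(18 - 18*(2 + 2)³) - 60*⅕) + 4)² = ((-45/(18 - 18*4³) - 12) + 4)² = ((-45/(18 - 18*64) - 12) + 4)² = ((-45/(18 - 1152) - 12) + 4)² = ((-45/(-1134) - 12) + 4)² = ((-45*(-1/1134) - 12) + 4)² = ((5/126 - 12) + 4)² = (-1507/126 + 4)² = (-1003/126)² = 1006009/15876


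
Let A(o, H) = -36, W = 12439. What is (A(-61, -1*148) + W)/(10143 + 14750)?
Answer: 12403/24893 ≈ 0.49825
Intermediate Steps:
(A(-61, -1*148) + W)/(10143 + 14750) = (-36 + 12439)/(10143 + 14750) = 12403/24893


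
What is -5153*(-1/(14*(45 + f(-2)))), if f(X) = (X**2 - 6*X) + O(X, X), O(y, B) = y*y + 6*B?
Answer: 5153/742 ≈ 6.9447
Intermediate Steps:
O(y, B) = y**2 + 6*B
f(X) = 2*X**2 (f(X) = (X**2 - 6*X) + (X**2 + 6*X) = 2*X**2)
-5153*(-1/(14*(45 + f(-2)))) = -5153*(-1/(14*(45 + 2*(-2)**2))) = -5153*(-1/(14*(45 + 2*4))) = -5153*(-1/(14*(45 + 8))) = -5153/((-14*53)) = -5153/(-742) = -5153*(-1/742) = 5153/742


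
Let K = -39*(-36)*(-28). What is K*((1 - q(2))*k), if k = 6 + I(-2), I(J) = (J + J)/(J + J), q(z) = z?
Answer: 275184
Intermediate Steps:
I(J) = 1 (I(J) = (2*J)/((2*J)) = (2*J)*(1/(2*J)) = 1)
k = 7 (k = 6 + 1 = 7)
K = -39312 (K = 1404*(-28) = -39312)
K*((1 - q(2))*k) = -39312*(1 - 1*2)*7 = -39312*(1 - 2)*7 = -(-39312)*7 = -39312*(-7) = 275184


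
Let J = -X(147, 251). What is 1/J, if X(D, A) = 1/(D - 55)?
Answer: -92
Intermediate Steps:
X(D, A) = 1/(-55 + D)
J = -1/92 (J = -1/(-55 + 147) = -1/92 ≈ -0.010870)
1/J = 1/(-1/92) = -92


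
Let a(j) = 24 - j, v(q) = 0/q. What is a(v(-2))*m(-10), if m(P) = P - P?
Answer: 0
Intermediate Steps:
v(q) = 0
m(P) = 0
a(v(-2))*m(-10) = (24 - 1*0)*0 = (24 + 0)*0 = 24*0 = 0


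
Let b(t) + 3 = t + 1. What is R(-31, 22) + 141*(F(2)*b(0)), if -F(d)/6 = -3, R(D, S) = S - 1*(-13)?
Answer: -5041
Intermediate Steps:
R(D, S) = 13 + S (R(D, S) = S + 13 = 13 + S)
F(d) = 18 (F(d) = -6*(-3) = 18)
b(t) = -2 + t (b(t) = -3 + (t + 1) = -3 + (1 + t) = -2 + t)
R(-31, 22) + 141*(F(2)*b(0)) = (13 + 22) + 141*(18*(-2 + 0)) = 35 + 141*(18*(-2)) = 35 + 141*(-36) = 35 - 5076 = -5041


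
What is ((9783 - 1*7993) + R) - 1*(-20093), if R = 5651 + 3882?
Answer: 31416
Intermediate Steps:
R = 9533
((9783 - 1*7993) + R) - 1*(-20093) = ((9783 - 1*7993) + 9533) - 1*(-20093) = ((9783 - 7993) + 9533) + 20093 = (1790 + 9533) + 20093 = 11323 + 20093 = 31416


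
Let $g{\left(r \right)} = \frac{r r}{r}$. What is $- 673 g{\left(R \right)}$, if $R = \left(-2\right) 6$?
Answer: $8076$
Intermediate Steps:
$R = -12$
$g{\left(r \right)} = r$ ($g{\left(r \right)} = \frac{r^{2}}{r} = r$)
$- 673 g{\left(R \right)} = \left(-673\right) \left(-12\right) = 8076$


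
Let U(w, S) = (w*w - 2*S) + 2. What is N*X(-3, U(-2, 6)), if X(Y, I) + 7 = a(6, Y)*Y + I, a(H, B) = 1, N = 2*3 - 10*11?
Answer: 1664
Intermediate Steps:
N = -104 (N = 6 - 110 = -104)
U(w, S) = 2 + w² - 2*S (U(w, S) = (w² - 2*S) + 2 = 2 + w² - 2*S)
X(Y, I) = -7 + I + Y (X(Y, I) = -7 + (1*Y + I) = -7 + (Y + I) = -7 + (I + Y) = -7 + I + Y)
N*X(-3, U(-2, 6)) = -104*(-7 + (2 + (-2)² - 2*6) - 3) = -104*(-7 + (2 + 4 - 12) - 3) = -104*(-7 - 6 - 3) = -104*(-16) = 1664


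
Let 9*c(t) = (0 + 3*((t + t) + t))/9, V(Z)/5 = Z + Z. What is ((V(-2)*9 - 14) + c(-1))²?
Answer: 3052009/81 ≈ 37679.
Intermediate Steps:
V(Z) = 10*Z (V(Z) = 5*(Z + Z) = 5*(2*Z) = 10*Z)
c(t) = t/9 (c(t) = ((0 + 3*((t + t) + t))/9)/9 = ((0 + 3*(2*t + t))*(⅑))/9 = ((0 + 3*(3*t))*(⅑))/9 = ((0 + 9*t)*(⅑))/9 = ((9*t)*(⅑))/9 = t/9)
((V(-2)*9 - 14) + c(-1))² = (((10*(-2))*9 - 14) + (⅑)*(-1))² = ((-20*9 - 14) - ⅑)² = ((-180 - 14) - ⅑)² = (-194 - ⅑)² = (-1747/9)² = 3052009/81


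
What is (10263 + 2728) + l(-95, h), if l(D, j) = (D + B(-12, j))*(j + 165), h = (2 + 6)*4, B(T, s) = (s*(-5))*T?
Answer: 372516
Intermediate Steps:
B(T, s) = -5*T*s (B(T, s) = (-5*s)*T = -5*T*s)
h = 32 (h = 8*4 = 32)
l(D, j) = (165 + j)*(D + 60*j) (l(D, j) = (D - 5*(-12)*j)*(j + 165) = (D + 60*j)*(165 + j) = (165 + j)*(D + 60*j))
(10263 + 2728) + l(-95, h) = (10263 + 2728) + (60*32**2 + 165*(-95) + 9900*32 - 95*32) = 12991 + (60*1024 - 15675 + 316800 - 3040) = 12991 + (61440 - 15675 + 316800 - 3040) = 12991 + 359525 = 372516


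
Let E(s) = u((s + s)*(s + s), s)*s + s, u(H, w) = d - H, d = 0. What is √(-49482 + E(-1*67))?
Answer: 3*√128167 ≈ 1074.0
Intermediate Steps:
u(H, w) = -H (u(H, w) = 0 - H = -H)
E(s) = s - 4*s³ (E(s) = (-(s + s)*(s + s))*s + s = (-2*s*2*s)*s + s = (-4*s²)*s + s = -4*s³ + s = s - 4*s³)
√(-49482 + E(-1*67)) = √(-49482 + (-1*67 - 4*(-1*67)³)) = √(-49482 + (-67 - 4*(-67)³)) = √(-49482 + (-67 - 4*(-300763))) = √(-49482 + (-67 + 1203052)) = √(-49482 + 1202985) = √1153503 = 3*√128167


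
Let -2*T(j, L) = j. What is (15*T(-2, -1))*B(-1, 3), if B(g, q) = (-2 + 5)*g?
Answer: -45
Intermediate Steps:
T(j, L) = -j/2
B(g, q) = 3*g
(15*T(-2, -1))*B(-1, 3) = (15*(-½*(-2)))*(3*(-1)) = (15*1)*(-3) = 15*(-3) = -45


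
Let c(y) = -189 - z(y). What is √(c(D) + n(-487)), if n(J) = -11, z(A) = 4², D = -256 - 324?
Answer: 6*I*√6 ≈ 14.697*I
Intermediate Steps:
D = -580
z(A) = 16
c(y) = -205 (c(y) = -189 - 1*16 = -189 - 16 = -205)
√(c(D) + n(-487)) = √(-205 - 11) = √(-216) = 6*I*√6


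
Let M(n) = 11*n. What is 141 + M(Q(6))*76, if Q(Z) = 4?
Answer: 3485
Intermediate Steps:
141 + M(Q(6))*76 = 141 + (11*4)*76 = 141 + 44*76 = 141 + 3344 = 3485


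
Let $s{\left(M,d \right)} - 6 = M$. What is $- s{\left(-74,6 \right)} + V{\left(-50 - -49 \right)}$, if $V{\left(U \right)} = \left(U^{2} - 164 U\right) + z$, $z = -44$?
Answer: $189$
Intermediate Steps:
$s{\left(M,d \right)} = 6 + M$
$V{\left(U \right)} = -44 + U^{2} - 164 U$ ($V{\left(U \right)} = \left(U^{2} - 164 U\right) - 44 = -44 + U^{2} - 164 U$)
$- s{\left(-74,6 \right)} + V{\left(-50 - -49 \right)} = - (6 - 74) - \left(44 - \left(-50 - -49\right)^{2} + 164 \left(-50 - -49\right)\right) = \left(-1\right) \left(-68\right) - \left(44 - \left(-50 + 49\right)^{2} + 164 \left(-50 + 49\right)\right) = 68 - \left(-120 - 1\right) = 68 + \left(-44 + 1 + 164\right) = 68 + 121 = 189$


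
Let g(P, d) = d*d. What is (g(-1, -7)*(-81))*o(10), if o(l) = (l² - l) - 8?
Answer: -325458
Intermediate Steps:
g(P, d) = d²
o(l) = -8 + l² - l
(g(-1, -7)*(-81))*o(10) = ((-7)²*(-81))*(-8 + 10² - 1*10) = (49*(-81))*(-8 + 100 - 10) = -3969*82 = -325458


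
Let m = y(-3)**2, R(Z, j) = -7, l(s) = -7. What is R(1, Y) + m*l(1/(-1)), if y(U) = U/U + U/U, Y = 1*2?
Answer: -35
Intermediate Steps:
Y = 2
y(U) = 2 (y(U) = 1 + 1 = 2)
m = 4 (m = 2**2 = 4)
R(1, Y) + m*l(1/(-1)) = -7 + 4*(-7) = -7 - 28 = -35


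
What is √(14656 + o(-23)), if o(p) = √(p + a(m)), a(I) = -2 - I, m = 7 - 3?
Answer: √(14656 + I*√29) ≈ 121.06 + 0.0222*I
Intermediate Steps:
m = 4
o(p) = √(-6 + p) (o(p) = √(p + (-2 - 1*4)) = √(p + (-2 - 4)) = √(p - 6) = √(-6 + p))
√(14656 + o(-23)) = √(14656 + √(-6 - 23)) = √(14656 + √(-29)) = √(14656 + I*√29)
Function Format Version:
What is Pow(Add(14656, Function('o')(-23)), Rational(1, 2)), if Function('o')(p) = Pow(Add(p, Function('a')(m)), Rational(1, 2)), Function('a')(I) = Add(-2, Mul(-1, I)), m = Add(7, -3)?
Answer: Pow(Add(14656, Mul(I, Pow(29, Rational(1, 2)))), Rational(1, 2)) ≈ Add(121.06, Mul(0.0222, I))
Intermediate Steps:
m = 4
Function('o')(p) = Pow(Add(-6, p), Rational(1, 2)) (Function('o')(p) = Pow(Add(p, Add(-2, Mul(-1, 4))), Rational(1, 2)) = Pow(Add(p, Add(-2, -4)), Rational(1, 2)) = Pow(Add(p, -6), Rational(1, 2)) = Pow(Add(-6, p), Rational(1, 2)))
Pow(Add(14656, Function('o')(-23)), Rational(1, 2)) = Pow(Add(14656, Pow(Add(-6, -23), Rational(1, 2))), Rational(1, 2)) = Pow(Add(14656, Pow(-29, Rational(1, 2))), Rational(1, 2)) = Pow(Add(14656, Mul(I, Pow(29, Rational(1, 2)))), Rational(1, 2))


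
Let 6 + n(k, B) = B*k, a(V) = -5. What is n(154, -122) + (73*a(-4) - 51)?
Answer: -19210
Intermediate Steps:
n(k, B) = -6 + B*k
n(154, -122) + (73*a(-4) - 51) = (-6 - 122*154) + (73*(-5) - 51) = (-6 - 18788) + (-365 - 51) = -18794 - 416 = -19210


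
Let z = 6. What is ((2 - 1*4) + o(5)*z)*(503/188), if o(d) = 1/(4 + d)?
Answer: -503/141 ≈ -3.5674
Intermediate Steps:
((2 - 1*4) + o(5)*z)*(503/188) = ((2 - 1*4) + 6/(4 + 5))*(503/188) = ((2 - 4) + 6/9)*(503*(1/188)) = (-2 + (⅑)*6)*(503/188) = (-2 + ⅔)*(503/188) = -4/3*503/188 = -503/141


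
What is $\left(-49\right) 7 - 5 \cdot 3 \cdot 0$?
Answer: $-343$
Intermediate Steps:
$\left(-49\right) 7 - 5 \cdot 3 \cdot 0 = -343 - 15 \cdot 0 = -343 - 0 = -343 + 0 = -343$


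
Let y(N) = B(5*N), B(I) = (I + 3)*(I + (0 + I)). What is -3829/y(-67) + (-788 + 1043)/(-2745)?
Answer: -4482187/40706520 ≈ -0.11011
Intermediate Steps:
B(I) = 2*I*(3 + I) (B(I) = (3 + I)*(I + I) = (3 + I)*(2*I) = 2*I*(3 + I))
y(N) = 10*N*(3 + 5*N) (y(N) = 2*(5*N)*(3 + 5*N) = 10*N*(3 + 5*N))
-3829/y(-67) + (-788 + 1043)/(-2745) = -3829*(-1/(670*(3 + 5*(-67)))) + (-788 + 1043)/(-2745) = -3829*(-1/(670*(3 - 335))) + 255*(-1/2745) = -3829/(10*(-67)*(-332)) - 17/183 = -3829/222440 - 17/183 = -4482187/40706520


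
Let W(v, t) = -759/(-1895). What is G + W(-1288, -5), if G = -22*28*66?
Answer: -77042361/1895 ≈ -40656.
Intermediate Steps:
W(v, t) = 759/1895 (W(v, t) = -759*(-1/1895) = 759/1895)
G = -40656 (G = -616*66 = -40656)
G + W(-1288, -5) = -40656 + 759/1895 = -77042361/1895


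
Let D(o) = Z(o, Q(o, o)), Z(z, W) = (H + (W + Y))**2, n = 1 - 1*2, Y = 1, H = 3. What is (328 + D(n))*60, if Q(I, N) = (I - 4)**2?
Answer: 70140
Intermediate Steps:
Q(I, N) = (-4 + I)**2
n = -1 (n = 1 - 2 = -1)
Z(z, W) = (4 + W)**2 (Z(z, W) = (3 + (W + 1))**2 = (3 + (1 + W))**2 = (4 + W)**2)
D(o) = (4 + (-4 + o)**2)**2
(328 + D(n))*60 = (328 + (4 + (-4 - 1)**2)**2)*60 = (328 + (4 + (-5)**2)**2)*60 = (328 + (4 + 25)**2)*60 = (328 + 29**2)*60 = (328 + 841)*60 = 1169*60 = 70140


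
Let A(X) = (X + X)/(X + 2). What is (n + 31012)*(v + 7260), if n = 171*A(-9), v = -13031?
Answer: -1270554902/7 ≈ -1.8151e+8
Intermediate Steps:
A(X) = 2*X/(2 + X) (A(X) = (2*X)/(2 + X) = 2*X/(2 + X))
n = 3078/7 (n = 171*(2*(-9)/(2 - 9)) = 171*(2*(-9)/(-7)) = 171*(2*(-9)*(-⅐)) = 171*(18/7) = 3078/7 ≈ 439.71)
(n + 31012)*(v + 7260) = (3078/7 + 31012)*(-13031 + 7260) = (220162/7)*(-5771) = -1270554902/7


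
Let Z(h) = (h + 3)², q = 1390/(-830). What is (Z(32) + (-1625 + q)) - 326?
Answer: -60397/83 ≈ -727.67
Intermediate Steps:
q = -139/83 (q = 1390*(-1/830) = -139/83 ≈ -1.6747)
Z(h) = (3 + h)²
(Z(32) + (-1625 + q)) - 326 = ((3 + 32)² + (-1625 - 139/83)) - 326 = (35² - 135014/83) - 326 = (1225 - 135014/83) - 326 = -33339/83 - 326 = -60397/83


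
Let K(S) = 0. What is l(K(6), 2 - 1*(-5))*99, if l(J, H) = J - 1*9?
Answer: -891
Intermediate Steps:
l(J, H) = -9 + J (l(J, H) = J - 9 = -9 + J)
l(K(6), 2 - 1*(-5))*99 = (-9 + 0)*99 = -9*99 = -891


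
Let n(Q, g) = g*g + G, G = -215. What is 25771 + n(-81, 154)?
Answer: 49272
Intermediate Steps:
n(Q, g) = -215 + g**2 (n(Q, g) = g*g - 215 = g**2 - 215 = -215 + g**2)
25771 + n(-81, 154) = 25771 + (-215 + 154**2) = 25771 + (-215 + 23716) = 25771 + 23501 = 49272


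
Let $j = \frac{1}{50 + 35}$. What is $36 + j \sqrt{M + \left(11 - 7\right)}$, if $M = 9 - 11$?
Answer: $36 + \frac{\sqrt{2}}{85} \approx 36.017$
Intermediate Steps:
$M = -2$
$j = \frac{1}{85} \approx 0.011765$
$36 + j \sqrt{M + \left(11 - 7\right)} = 36 + \frac{\sqrt{-2 + \left(11 - 7\right)}}{85} = 36 + \frac{\sqrt{-2 + 4}}{85} = 36 + \frac{\sqrt{2}}{85}$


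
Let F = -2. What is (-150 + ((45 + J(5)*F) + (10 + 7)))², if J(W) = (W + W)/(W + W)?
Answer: 8100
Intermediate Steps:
J(W) = 1 (J(W) = (2*W)/((2*W)) = (2*W)*(1/(2*W)) = 1)
(-150 + ((45 + J(5)*F) + (10 + 7)))² = (-150 + ((45 + 1*(-2)) + (10 + 7)))² = (-150 + ((45 - 2) + 17))² = (-150 + (43 + 17))² = (-150 + 60)² = (-90)² = 8100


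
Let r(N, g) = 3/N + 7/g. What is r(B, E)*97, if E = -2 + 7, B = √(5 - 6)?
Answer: 679/5 - 291*I ≈ 135.8 - 291.0*I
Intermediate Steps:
B = I (B = √(-1) = I ≈ 1.0*I)
E = 5
r(B, E)*97 = (3/I + 7/5)*97 = (3*(-I) + 7*(⅕))*97 = (-3*I + 7/5)*97 = (7/5 - 3*I)*97 = 679/5 - 291*I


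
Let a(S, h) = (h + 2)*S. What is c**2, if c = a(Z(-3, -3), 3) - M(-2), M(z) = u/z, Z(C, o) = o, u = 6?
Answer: 144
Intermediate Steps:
a(S, h) = S*(2 + h) (a(S, h) = (2 + h)*S = S*(2 + h))
M(z) = 6/z
c = -12 (c = -3*(2 + 3) - 6/(-2) = -3*5 - 6*(-1)/2 = -15 - 1*(-3) = -15 + 3 = -12)
c**2 = (-12)**2 = 144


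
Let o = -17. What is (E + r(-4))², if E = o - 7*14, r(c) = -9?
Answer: 15376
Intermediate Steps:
E = -115 (E = -17 - 7*14 = -17 - 98 = -115)
(E + r(-4))² = (-115 - 9)² = (-124)² = 15376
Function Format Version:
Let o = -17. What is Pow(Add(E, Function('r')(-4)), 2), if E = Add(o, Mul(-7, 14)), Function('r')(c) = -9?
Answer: 15376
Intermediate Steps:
E = -115 (E = Add(-17, Mul(-7, 14)) = Add(-17, -98) = -115)
Pow(Add(E, Function('r')(-4)), 2) = Pow(Add(-115, -9), 2) = Pow(-124, 2) = 15376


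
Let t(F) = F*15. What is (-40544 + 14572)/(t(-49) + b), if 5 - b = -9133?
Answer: -25972/8403 ≈ -3.0908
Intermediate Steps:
b = 9138 (b = 5 - 1*(-9133) = 5 + 9133 = 9138)
t(F) = 15*F
(-40544 + 14572)/(t(-49) + b) = (-40544 + 14572)/(15*(-49) + 9138) = -25972/(-735 + 9138) = -25972/8403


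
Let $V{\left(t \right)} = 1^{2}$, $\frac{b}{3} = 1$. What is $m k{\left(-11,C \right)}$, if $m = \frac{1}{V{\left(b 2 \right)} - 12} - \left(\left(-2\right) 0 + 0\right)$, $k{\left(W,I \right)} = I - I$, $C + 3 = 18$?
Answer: $0$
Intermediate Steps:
$C = 15$ ($C = -3 + 18 = 15$)
$k{\left(W,I \right)} = 0$
$b = 3$ ($b = 3 \cdot 1 = 3$)
$V{\left(t \right)} = 1$
$m = - \frac{1}{11}$ ($m = \frac{1}{1 - 12} - \left(\left(-2\right) 0 + 0\right) = \frac{1}{-11} - \left(0 + 0\right) = - \frac{1}{11} - 0 = - \frac{1}{11} + 0 = - \frac{1}{11} \approx -0.090909$)
$m k{\left(-11,C \right)} = \left(- \frac{1}{11}\right) 0 = 0$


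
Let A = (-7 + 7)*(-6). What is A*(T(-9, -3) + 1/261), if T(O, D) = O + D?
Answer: 0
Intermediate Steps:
A = 0 (A = 0*(-6) = 0)
T(O, D) = D + O
A*(T(-9, -3) + 1/261) = 0*((-3 - 9) + 1/261) = 0*(-12 + 1/261) = 0*(-3131/261) = 0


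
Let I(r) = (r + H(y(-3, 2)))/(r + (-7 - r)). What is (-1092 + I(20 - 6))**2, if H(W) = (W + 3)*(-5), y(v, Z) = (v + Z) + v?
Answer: 58721569/49 ≈ 1.1984e+6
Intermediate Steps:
y(v, Z) = Z + 2*v (y(v, Z) = (Z + v) + v = Z + 2*v)
H(W) = -15 - 5*W (H(W) = (3 + W)*(-5) = -15 - 5*W)
I(r) = -5/7 - r/7 (I(r) = (r + (-15 - 5*(2 + 2*(-3))))/(r + (-7 - r)) = (r + (-15 - 5*(2 - 6)))/(-7) = (r + (-15 - 5*(-4)))*(-1/7) = (r + (-15 + 20))*(-1/7) = (r + 5)*(-1/7) = (5 + r)*(-1/7) = -5/7 - r/7)
(-1092 + I(20 - 6))**2 = (-1092 + (-5/7 - (20 - 6)/7))**2 = (-1092 + (-5/7 - 1/7*14))**2 = (-1092 + (-5/7 - 2))**2 = (-1092 - 19/7)**2 = (-7663/7)**2 = 58721569/49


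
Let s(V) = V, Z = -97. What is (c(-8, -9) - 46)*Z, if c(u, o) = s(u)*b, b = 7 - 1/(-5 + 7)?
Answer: 9506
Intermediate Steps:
b = 13/2 (b = 7 - 1/2 = 7 - 1*½ = 7 - ½ = 13/2 ≈ 6.5000)
c(u, o) = 13*u/2 (c(u, o) = u*(13/2) = 13*u/2)
(c(-8, -9) - 46)*Z = ((13/2)*(-8) - 46)*(-97) = (-52 - 46)*(-97) = -98*(-97) = 9506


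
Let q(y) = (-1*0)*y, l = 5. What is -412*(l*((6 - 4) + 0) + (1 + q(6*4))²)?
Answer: -4532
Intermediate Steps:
q(y) = 0 (q(y) = 0*y = 0)
-412*(l*((6 - 4) + 0) + (1 + q(6*4))²) = -412*(5*((6 - 4) + 0) + (1 + 0)²) = -412*(5*(2 + 0) + 1²) = -412*(5*2 + 1) = -412*(10 + 1) = -412*11 = -4532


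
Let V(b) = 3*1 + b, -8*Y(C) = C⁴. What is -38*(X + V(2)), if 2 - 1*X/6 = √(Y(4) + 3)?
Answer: -646 + 228*I*√29 ≈ -646.0 + 1227.8*I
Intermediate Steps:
Y(C) = -C⁴/8
V(b) = 3 + b
X = 12 - 6*I*√29 (X = 12 - 6*√(-⅛*4⁴ + 3) = 12 - 6*√(-⅛*256 + 3) = 12 - 6*√(-32 + 3) = 12 - 6*I*√29 ≈ 12.0 - 32.311*I)
-38*(X + V(2)) = -38*((12 - 6*I*√29) + (3 + 2)) = -38*((12 - 6*I*√29) + 5) = -38*(17 - 6*I*√29) = -646 + 228*I*√29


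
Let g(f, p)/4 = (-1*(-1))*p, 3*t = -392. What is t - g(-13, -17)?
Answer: -188/3 ≈ -62.667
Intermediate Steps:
t = -392/3 (t = (⅓)*(-392) = -392/3 ≈ -130.67)
g(f, p) = 4*p (g(f, p) = 4*((-1*(-1))*p) = 4*(1*p) = 4*p)
t - g(-13, -17) = -392/3 - 4*(-17) = -392/3 - 1*(-68) = -392/3 + 68 = -188/3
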